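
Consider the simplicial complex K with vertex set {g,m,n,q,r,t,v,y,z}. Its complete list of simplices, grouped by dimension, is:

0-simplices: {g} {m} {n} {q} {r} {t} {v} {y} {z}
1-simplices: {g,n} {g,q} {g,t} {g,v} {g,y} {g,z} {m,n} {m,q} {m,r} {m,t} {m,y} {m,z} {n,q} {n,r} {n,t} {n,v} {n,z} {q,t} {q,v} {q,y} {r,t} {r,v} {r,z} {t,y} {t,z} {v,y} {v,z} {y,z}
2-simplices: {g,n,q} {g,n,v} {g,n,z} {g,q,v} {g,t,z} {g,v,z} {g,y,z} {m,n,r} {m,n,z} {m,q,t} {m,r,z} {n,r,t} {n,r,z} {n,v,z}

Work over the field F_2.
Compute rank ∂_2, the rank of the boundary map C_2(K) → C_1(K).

n_0=9 n_1=28 n_2=14  [Z2]
∂1: piv[gn,gq,gt,gv,gy,gz,mn,mr] rk=8  ker:mq,mt,my,mz,nq,nr,nt,nv,nz,qt,qv,qy,rt,rv,rz,ty,tz,vy,vz,yz
∂2: piv[gnq,gnv,gnz,gqv,gtz,gvz,gyz,mnr,mnz,mqt,mrz,nrt] rk=12  ker:nrz,nvz
rk∂_2=12

rank∂_2=12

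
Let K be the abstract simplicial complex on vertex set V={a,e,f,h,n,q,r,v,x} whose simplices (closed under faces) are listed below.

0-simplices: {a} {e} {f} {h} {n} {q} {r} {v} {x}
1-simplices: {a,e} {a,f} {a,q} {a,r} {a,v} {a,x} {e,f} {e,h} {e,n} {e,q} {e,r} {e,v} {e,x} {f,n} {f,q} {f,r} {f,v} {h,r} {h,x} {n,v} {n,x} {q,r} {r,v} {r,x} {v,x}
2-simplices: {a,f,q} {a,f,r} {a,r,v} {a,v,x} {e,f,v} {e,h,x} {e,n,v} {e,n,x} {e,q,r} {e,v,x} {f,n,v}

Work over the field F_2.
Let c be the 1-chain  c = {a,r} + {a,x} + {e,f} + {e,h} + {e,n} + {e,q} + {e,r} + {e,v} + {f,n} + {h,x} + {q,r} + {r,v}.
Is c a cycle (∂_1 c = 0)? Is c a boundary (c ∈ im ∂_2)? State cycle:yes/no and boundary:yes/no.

n_0=9 n_1=25 n_2=11  [Z2]
∂1: piv[ae,af,aq,ar,av,ax,eh,en] rk=8  ker:ef,eq,er,ev,ex,fn,fq,fr,fv,hr,hx,nv,nx,qr,rv,rx,vx
∂2: piv[afq,afr,arv,avx,efv,ehx,env,enx,eqr,evx,fnv] rk=11
∂1c = 0
c vs im∂2: reduces to 0 ⇒ boundary

cycle:yes boundary:yes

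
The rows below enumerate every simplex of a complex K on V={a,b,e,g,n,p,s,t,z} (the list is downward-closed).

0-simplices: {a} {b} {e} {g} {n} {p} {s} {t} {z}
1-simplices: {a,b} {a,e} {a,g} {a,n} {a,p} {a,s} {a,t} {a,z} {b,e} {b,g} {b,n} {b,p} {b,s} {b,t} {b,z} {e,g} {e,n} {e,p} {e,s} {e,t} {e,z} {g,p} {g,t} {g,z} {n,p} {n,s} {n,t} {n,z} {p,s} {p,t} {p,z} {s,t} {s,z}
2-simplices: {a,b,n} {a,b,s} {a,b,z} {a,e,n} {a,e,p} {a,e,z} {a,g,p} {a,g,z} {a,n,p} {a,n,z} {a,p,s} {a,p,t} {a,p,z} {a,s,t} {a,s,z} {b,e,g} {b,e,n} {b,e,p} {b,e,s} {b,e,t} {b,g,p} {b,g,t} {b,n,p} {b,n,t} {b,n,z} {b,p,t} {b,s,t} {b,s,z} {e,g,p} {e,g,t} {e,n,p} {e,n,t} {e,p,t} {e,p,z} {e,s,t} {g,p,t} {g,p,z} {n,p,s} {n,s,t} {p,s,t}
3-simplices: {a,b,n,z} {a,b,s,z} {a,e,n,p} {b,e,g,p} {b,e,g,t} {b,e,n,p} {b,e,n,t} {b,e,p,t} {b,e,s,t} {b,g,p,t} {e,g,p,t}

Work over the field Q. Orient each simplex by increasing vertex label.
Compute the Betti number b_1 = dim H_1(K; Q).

n_0=9 n_1=33 n_2=40 n_3=11  [Q]
∂1: piv[ab,ae,ag,an,ap,as,at,az] rk=8  ker:be,bg,bn,bp,bs,bt,bz,eg,en,ep,es,et,ez,gp,gt,gz,np,ns,nt,nz,ps,pt,pz,st,sz
∂2: piv[abn,abs,abz,aen,aep,aez,agp,agz,anp,anz,aps,apt,apz,ast,asz,beg,ben,bep,bes,bet,bgp,bgt,bnt,bpt,nps] rk=25  ker:bnp,bnz,bst,bsz,egp,egt,enp,ent,ept,epz,est,gpt,gpz,nst,pst
∂3: piv[abnz,absz,aenp,begp,begt,benp,bent,bept,best,bgpt] rk=10  ker:egpt
b_1=(33−8)−25=0

b_1=0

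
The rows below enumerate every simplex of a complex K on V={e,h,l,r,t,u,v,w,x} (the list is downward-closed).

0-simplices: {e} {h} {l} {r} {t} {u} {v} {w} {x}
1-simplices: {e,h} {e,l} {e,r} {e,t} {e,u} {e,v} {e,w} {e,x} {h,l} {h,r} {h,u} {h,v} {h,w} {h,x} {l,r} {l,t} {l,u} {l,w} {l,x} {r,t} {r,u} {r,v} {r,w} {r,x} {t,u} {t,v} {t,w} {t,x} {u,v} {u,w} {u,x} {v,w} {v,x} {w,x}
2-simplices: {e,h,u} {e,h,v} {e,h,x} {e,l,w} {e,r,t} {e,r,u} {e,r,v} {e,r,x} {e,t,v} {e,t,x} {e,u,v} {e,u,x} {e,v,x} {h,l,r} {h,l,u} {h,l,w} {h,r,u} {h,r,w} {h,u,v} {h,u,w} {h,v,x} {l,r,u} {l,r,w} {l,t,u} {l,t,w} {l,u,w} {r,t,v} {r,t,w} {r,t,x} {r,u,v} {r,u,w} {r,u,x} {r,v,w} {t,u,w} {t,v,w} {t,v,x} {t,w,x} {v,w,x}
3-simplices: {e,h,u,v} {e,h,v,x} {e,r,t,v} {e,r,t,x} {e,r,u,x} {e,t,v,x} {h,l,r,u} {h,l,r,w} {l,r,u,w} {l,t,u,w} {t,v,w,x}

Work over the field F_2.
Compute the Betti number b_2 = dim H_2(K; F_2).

n_0=9 n_1=34 n_2=38 n_3=11  [Z2]
∂1: piv[eh,el,er,et,eu,ev,ew,ex] rk=8  ker:hl,hr,hu,hv,hw,hx,lr,lt,lu,lw,lx,rt,ru,rv,rw,rx,tu,tv,tw,tx,uv,uw,ux,vw,vx,wx
∂2: piv[ehu,ehv,ehx,elw,ert,eru,erv,erx,etv,etx,euv,eux,evx,hlr,hlu,hlw,hru,hrw,huw,ltu,ltw,rtw,rvw,twx] rk=24  ker:huv,hvx,lru,lrw,luw,rtv,rtx,ruv,ruw,rux,tuw,tvw,tvx,vwx
∂3: piv[ehuv,ehvx,ertv,ertx,erux,etvx,hlru,hlrw,lruw,ltuw,tvwx] rk=11
b_2=(38−24)−11=3

b_2=3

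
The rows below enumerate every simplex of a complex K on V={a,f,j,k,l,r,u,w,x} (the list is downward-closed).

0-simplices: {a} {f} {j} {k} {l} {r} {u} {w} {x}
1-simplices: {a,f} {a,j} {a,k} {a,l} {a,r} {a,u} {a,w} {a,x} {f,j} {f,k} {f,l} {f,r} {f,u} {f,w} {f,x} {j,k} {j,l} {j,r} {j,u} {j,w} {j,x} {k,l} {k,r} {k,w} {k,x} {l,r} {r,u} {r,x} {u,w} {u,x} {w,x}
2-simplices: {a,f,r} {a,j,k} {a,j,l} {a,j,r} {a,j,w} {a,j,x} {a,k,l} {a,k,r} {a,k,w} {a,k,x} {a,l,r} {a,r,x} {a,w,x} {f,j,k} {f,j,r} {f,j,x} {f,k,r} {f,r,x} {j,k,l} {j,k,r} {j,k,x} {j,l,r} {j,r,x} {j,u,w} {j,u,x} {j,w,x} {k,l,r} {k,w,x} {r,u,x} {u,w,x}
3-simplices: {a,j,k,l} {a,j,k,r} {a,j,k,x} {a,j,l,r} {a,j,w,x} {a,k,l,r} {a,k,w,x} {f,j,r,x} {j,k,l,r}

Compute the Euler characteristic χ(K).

χ(K)=-1

n_0=9 n_1=31 n_2=30 n_3=9
χ=+9−31+30−9=-1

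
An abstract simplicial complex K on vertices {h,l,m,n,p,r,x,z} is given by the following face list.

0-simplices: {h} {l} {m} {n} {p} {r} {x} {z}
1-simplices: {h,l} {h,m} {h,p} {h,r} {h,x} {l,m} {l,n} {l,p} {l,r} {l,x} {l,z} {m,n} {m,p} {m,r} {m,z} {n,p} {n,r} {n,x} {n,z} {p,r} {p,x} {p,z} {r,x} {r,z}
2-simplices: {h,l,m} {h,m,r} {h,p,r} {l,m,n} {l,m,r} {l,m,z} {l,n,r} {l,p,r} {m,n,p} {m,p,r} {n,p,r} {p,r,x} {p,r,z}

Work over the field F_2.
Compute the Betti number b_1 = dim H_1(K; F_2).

n_0=8 n_1=24 n_2=13  [Z2]
∂1: piv[hl,hm,hp,hr,hx,ln,lz] rk=7  ker:lm,lp,lr,lx,mn,mp,mr,mz,np,nr,nx,nz,pr,px,pz,rx,rz
∂2: piv[hlm,hmr,hpr,lmn,lmr,lmz,lnr,lpr,mnp,mpr,prx,prz] rk=12  ker:npr
b_1=(24−7)−12=5

b_1=5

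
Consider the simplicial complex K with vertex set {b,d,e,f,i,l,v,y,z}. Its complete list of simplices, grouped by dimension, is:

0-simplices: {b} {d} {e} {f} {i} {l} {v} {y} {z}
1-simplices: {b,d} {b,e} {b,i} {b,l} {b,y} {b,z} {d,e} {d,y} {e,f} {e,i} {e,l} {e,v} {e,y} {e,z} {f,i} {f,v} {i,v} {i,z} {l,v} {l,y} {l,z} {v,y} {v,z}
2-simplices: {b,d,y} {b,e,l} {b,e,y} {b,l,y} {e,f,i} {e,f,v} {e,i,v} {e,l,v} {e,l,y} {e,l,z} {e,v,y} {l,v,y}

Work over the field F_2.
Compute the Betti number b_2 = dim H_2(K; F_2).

n_0=9 n_1=23 n_2=12  [Z2]
∂1: piv[bd,be,bi,bl,by,bz,ef,ev] rk=8  ker:de,dy,ei,el,ey,ez,fi,fv,iv,iz,lv,ly,lz,vy,vz
∂2: piv[bdy,bel,bey,bly,efi,efv,eiv,elv,elz,evy] rk=10  ker:ely,lvy
b_2=(12−10)−0=2

b_2=2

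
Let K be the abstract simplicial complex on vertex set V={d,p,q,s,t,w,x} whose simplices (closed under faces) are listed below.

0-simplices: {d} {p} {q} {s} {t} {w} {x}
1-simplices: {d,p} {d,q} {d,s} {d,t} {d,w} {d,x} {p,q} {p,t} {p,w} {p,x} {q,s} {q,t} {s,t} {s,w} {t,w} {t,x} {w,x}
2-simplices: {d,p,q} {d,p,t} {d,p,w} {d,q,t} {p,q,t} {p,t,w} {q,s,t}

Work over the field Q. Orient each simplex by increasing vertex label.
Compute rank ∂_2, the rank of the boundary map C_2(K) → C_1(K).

n_0=7 n_1=17 n_2=7  [Q]
∂1: piv[dp,dq,ds,dt,dw,dx] rk=6  ker:pq,pt,pw,px,qs,qt,st,sw,tw,tx,wx
∂2: piv[dpq,dpt,dpw,dqt,ptw,qst] rk=6  ker:pqt
rk∂_2=6

rank∂_2=6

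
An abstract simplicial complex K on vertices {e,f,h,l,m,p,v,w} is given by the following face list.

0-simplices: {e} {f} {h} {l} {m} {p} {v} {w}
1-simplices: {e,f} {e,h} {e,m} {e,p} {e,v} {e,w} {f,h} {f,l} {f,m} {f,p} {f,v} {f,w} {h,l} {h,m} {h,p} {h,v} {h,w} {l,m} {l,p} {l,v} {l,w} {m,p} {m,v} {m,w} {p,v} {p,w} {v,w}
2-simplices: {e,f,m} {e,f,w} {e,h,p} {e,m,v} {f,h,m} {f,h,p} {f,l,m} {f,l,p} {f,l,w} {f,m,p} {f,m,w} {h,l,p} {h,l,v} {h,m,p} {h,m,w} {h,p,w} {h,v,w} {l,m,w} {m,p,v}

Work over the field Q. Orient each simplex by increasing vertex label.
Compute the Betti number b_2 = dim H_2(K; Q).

n_0=8 n_1=27 n_2=19  [Q]
∂1: piv[ef,eh,em,ep,ev,ew,fl] rk=7  ker:fh,fm,fp,fv,fw,hl,hm,hp,hv,hw,lm,lp,lv,lw,mp,mv,mw,pv,pw,vw
∂2: piv[efm,efw,ehp,emv,fhm,fhp,flm,flp,flw,fmp,fmw,hlp,hlv,hmw,hpw,hvw,mpv] rk=17  ker:hmp,lmw
b_2=(19−17)−0=2

b_2=2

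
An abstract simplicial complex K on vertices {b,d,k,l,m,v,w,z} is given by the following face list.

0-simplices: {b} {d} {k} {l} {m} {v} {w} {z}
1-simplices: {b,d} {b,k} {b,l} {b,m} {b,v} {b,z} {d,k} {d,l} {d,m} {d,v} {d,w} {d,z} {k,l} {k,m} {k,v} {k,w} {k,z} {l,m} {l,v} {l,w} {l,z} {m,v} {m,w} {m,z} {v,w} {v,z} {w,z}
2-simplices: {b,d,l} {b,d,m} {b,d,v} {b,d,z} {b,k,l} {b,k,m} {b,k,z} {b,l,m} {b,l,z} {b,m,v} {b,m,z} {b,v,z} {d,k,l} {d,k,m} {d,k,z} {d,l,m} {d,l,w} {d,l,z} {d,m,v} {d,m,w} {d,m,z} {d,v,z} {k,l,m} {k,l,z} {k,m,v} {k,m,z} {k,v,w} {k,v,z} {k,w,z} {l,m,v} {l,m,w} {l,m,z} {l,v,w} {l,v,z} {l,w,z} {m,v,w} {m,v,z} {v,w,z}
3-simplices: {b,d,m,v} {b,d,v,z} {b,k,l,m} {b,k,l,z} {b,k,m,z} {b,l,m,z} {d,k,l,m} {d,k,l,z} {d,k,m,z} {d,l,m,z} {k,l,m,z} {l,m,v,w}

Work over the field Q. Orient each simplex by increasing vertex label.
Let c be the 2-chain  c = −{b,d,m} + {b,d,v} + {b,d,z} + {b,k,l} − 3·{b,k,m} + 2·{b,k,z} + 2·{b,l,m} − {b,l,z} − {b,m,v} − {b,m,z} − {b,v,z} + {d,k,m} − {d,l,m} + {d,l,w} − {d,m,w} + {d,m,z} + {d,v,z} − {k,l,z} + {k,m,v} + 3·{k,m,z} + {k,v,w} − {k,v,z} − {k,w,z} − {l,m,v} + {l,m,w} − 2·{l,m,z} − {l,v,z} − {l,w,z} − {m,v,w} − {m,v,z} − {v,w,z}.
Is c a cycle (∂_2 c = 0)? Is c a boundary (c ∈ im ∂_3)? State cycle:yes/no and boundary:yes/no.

cycle:no boundary:no

n_0=8 n_1=27 n_2=38 n_3=12  [Q]
∂1: piv[bd,bk,bl,bm,bv,bz,dw] rk=7  ker:dk,dl,dm,dv,dz,kl,km,kv,kw,kz,lm,lv,lw,lz,mv,mw,mz,vw,vz,wz
∂2: piv[bdl,bdm,bdv,bdz,bkl,bkm,bkz,blm,blz,bmv,bmz,bvz,dkl,dlw,dmw,kmv,kvw,kwz,lmv,lvw] rk=20  ker:dkm,dkz,dlm,dlz,dmv,dmz,dvz,klm,klz,kmz,kvz,lmw,lmz,lvz,lwz,mvw,mvz,vwz
∂3: piv[bdmv,bdvz,bklm,bklz,bkmz,blmz,dklm,dklz,dkmz,lmvw] rk=10  ker:dlmz,klmz
∂2c = {b,d} − {b,v} + {d,k} − {d,m} + 2·{d,v} − {d,z} + 2·{k,m} − {k,v} − 2·{k,w} + 2·{k,z} − {l,m} − {l,w} + 2·{l,z} − 3·{m,v} + {m,w} + 2·{m,z} − {v,w} − 2·{v,z} − 3·{w,z}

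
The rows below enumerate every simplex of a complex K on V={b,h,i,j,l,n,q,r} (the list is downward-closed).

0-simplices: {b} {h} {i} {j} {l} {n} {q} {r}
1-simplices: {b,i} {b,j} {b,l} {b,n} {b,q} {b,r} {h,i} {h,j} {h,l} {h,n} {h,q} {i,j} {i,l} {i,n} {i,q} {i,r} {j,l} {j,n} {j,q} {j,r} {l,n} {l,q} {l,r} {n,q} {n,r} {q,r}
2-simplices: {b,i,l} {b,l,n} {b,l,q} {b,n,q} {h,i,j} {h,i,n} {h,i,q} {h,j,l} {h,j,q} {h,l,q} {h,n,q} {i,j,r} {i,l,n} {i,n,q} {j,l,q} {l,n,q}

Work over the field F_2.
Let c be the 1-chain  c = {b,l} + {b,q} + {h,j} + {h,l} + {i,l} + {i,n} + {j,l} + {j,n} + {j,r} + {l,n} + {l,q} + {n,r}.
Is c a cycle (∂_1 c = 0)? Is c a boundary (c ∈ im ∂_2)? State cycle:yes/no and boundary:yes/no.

n_0=8 n_1=26 n_2=16  [Z2]
∂1: piv[bi,bj,bl,bn,bq,br,hi] rk=7  ker:hj,hl,hn,hq,ij,il,in,iq,ir,jl,jn,jq,jr,ln,lq,lr,nq,nr,qr
∂2: piv[bil,bln,blq,bnq,hij,hin,hiq,hjl,hjq,hlq,hnq,ijr,iln] rk=13  ker:inq,jlq,lnq
∂1c = 0
c vs im∂2: residual ≠ 0 ⇒ not boundary

cycle:yes boundary:no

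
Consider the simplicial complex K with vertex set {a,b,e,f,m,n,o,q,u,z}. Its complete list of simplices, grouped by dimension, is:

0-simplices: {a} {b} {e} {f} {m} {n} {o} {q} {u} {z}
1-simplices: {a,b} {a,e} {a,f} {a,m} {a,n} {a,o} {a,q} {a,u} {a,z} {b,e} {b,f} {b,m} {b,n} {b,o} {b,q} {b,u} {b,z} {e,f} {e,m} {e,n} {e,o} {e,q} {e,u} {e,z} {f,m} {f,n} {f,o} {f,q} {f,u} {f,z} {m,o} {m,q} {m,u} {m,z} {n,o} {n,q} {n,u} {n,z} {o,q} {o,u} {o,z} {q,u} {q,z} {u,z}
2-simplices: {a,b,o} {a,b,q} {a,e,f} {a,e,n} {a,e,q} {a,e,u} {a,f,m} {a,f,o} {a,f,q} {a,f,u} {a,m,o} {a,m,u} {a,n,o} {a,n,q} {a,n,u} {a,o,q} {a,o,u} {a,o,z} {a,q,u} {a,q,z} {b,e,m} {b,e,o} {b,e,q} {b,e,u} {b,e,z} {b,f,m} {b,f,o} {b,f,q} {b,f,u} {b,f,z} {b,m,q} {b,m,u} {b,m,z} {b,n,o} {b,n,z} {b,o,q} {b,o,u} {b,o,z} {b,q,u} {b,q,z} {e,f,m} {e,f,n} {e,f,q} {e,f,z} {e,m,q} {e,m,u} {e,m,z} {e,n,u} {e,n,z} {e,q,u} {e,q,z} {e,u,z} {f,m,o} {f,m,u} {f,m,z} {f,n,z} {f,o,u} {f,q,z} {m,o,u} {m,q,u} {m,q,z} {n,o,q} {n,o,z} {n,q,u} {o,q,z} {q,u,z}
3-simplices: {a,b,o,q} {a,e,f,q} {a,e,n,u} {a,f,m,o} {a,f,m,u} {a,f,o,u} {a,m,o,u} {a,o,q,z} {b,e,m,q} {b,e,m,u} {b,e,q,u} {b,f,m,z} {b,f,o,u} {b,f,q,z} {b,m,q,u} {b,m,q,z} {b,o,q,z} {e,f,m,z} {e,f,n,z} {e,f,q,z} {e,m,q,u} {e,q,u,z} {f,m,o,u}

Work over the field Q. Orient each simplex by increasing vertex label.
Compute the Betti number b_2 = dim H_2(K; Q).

b_2=10

n_0=10 n_1=44 n_2=66 n_3=23  [Q]
∂1: piv[ab,ae,af,am,an,ao,aq,au,az] rk=9  ker:be,bf,bm,bn,bo,bq,bu,bz,ef,em,en,eo,eq,eu,ez,fm,fn,fo,fq,fu,fz,mo,mq,mu,mz,no,nq,nu,nz,oq,ou,oz,qu,qz,uz
∂2: piv[abo,abq,aef,aen,aeq,aeu,afm,afo,afq,afu,amo,amu,ano,anq,anu,aoq,aou,aoz,aqu,aqz,bem,beo,beq,beu,bez,bfm,bfo,bfz,bmq,bmz,bno,bnz,boz,efn,euz] rk=35  ker:bfq,bfu,bmu,boq,bou,bqu,bqz,efm,efq,efz,emq,emu,emz,enu,enz,equ,eqz,fmo,fmu,fmz,fnz,fou,fqz,mou,mqu,mqz,noq,noz,nqu,oqz,quz
∂3: piv[aboq,aefq,aenu,afmo,afmu,afou,amou,aoqz,bemq,bemu,bequ,bfmz,bfou,bfqz,bmqu,bmqz,boqz,efmz,efnz,efqz,equz] rk=21  ker:emqu,fmou
b_2=(66−35)−21=10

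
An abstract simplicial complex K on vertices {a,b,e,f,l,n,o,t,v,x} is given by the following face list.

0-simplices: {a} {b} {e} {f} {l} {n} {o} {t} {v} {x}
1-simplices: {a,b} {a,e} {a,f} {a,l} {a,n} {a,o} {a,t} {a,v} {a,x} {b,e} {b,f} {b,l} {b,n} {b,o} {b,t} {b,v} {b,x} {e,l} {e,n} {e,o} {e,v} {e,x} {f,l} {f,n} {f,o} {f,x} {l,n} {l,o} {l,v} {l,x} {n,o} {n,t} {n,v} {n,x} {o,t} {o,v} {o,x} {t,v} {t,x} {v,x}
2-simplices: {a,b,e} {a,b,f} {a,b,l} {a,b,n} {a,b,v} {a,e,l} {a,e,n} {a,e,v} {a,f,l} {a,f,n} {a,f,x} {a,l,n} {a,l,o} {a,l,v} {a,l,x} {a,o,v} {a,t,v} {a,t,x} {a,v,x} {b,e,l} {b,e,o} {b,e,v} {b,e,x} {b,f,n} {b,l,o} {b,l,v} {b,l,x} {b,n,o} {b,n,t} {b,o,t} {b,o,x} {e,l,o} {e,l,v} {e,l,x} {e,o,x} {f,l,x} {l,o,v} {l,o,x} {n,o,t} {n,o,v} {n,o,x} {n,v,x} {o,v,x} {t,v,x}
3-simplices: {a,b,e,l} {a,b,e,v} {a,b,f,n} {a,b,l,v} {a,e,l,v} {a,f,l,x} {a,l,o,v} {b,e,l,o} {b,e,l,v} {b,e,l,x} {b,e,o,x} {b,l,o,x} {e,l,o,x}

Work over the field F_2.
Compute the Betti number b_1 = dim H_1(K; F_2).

b_1=2

n_0=10 n_1=40 n_2=44 n_3=13  [Z2]
∂1: piv[ab,ae,af,al,an,ao,at,av,ax] rk=9  ker:be,bf,bl,bn,bo,bt,bv,bx,el,en,eo,ev,ex,fl,fn,fo,fx,ln,lo,lv,lx,no,nt,nv,nx,ot,ov,ox,tv,tx,vx
∂2: piv[abe,abf,abl,abn,abv,ael,aen,aev,afl,afn,afx,aln,alo,alv,alx,aov,atv,atx,avx,beo,bex,blo,blx,bno,bnt,bot,box,nov,nox] rk=29  ker:bel,bev,bfn,blv,elo,elv,elx,eox,flx,lov,lox,not,nvx,ovx,tvx
∂3: piv[abel,abev,abfn,ablv,aelv,aflx,alov,belo,belx,beox,blox] rk=11  ker:belv,elox
b_1=(40−9)−29=2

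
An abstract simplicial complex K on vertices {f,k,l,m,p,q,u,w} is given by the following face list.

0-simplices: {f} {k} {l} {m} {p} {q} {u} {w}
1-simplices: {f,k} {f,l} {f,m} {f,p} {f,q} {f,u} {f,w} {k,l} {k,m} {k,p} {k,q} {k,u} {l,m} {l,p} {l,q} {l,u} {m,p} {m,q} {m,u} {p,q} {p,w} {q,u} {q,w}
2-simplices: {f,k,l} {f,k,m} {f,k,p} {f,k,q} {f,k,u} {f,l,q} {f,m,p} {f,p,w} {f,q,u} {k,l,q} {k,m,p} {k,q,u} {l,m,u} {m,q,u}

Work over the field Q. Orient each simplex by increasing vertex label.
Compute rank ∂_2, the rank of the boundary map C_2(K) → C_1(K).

rank∂_2=11

n_0=8 n_1=23 n_2=14  [Q]
∂1: piv[fk,fl,fm,fp,fq,fu,fw] rk=7  ker:kl,km,kp,kq,ku,lm,lp,lq,lu,mp,mq,mu,pq,pw,qu,qw
∂2: piv[fkl,fkm,fkp,fkq,fku,flq,fmp,fpw,fqu,lmu,mqu] rk=11  ker:klq,kmp,kqu
rk∂_2=11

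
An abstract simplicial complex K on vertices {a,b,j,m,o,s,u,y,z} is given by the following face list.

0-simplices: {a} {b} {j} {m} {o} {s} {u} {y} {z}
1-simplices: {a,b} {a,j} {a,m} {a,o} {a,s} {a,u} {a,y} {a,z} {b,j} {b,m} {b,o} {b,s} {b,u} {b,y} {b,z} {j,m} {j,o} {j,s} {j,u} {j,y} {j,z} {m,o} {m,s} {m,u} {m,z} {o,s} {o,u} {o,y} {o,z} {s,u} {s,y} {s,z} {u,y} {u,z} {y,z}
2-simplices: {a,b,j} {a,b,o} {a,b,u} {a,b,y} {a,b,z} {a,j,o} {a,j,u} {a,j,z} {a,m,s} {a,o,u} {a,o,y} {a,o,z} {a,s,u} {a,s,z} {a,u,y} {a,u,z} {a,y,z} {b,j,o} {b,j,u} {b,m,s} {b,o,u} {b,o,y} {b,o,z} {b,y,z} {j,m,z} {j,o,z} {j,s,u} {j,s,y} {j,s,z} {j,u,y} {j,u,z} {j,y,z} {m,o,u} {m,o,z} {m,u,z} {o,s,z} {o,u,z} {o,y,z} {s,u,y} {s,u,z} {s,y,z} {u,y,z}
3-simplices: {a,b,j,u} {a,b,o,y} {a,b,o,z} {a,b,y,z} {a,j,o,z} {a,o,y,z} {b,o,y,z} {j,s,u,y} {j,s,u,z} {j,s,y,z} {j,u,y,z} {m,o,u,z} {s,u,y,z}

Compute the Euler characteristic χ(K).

χ(K)=3

n_0=9 n_1=35 n_2=42 n_3=13
χ=+9−35+42−13=3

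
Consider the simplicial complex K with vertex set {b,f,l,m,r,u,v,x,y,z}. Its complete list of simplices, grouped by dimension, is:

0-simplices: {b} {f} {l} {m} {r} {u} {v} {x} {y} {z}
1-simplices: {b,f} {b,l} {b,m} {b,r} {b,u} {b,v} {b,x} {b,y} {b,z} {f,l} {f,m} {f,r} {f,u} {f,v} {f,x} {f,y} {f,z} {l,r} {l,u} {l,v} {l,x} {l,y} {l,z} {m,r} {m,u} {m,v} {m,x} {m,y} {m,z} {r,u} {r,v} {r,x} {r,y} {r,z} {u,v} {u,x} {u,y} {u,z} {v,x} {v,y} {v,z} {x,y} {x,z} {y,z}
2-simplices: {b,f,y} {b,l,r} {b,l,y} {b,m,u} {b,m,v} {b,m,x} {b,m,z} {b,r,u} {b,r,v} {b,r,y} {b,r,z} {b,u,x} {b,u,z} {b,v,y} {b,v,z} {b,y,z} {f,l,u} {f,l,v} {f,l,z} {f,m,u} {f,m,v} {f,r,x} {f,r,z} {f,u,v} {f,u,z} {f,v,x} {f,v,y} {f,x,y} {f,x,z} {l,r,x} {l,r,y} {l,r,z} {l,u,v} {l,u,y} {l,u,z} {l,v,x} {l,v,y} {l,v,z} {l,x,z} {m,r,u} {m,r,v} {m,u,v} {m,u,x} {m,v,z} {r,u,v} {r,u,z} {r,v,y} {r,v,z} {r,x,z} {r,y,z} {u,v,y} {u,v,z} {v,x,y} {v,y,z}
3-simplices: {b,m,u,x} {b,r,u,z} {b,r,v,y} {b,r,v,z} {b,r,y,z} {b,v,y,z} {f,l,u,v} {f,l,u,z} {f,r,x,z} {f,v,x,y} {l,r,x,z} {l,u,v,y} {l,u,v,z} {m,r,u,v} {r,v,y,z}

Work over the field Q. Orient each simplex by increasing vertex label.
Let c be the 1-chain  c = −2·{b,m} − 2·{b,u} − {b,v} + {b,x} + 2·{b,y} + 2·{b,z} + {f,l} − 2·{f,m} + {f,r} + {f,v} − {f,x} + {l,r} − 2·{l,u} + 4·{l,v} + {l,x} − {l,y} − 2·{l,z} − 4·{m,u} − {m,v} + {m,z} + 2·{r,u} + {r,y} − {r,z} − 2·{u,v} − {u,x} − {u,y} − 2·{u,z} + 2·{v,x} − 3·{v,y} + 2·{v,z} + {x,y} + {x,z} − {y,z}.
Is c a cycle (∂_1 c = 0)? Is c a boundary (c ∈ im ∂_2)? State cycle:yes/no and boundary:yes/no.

n_0=10 n_1=44 n_2=54 n_3=15  [Q]
∂1: piv[bf,bl,bm,br,bu,bv,bx,by,bz] rk=9  ker:fl,fm,fr,fu,fv,fx,fy,fz,lr,lu,lv,lx,ly,lz,mr,mu,mv,mx,my,mz,ru,rv,rx,ry,rz,uv,ux,uy,uz,vx,vy,vz,xy,xz,yz
∂2: piv[bfy,blr,bly,bmu,bmv,bmx,bmz,bru,brv,bry,brz,bux,buz,bvy,bvz,byz,flu,flv,flz,fmu,fmv,frx,frz,fuv,fuz,fvx,fvy,fxy,fxz,lrx,lrz,luy,mru] rk=33  ker:lry,luv,luz,lvx,lvy,lvz,lxz,mrv,muv,mux,mvz,ruv,ruz,rvy,rvz,rxz,ryz,uvy,uvz,vxy,vyz
∂3: piv[bmux,bruz,brvy,brvz,bryz,bvyz,fluv,fluz,frxz,fvxy,lrxz,luvy,luvz,mruv] rk=14  ker:rvyz
∂1c = 0
c vs im∂2: reduces to 0 ⇒ boundary

cycle:yes boundary:yes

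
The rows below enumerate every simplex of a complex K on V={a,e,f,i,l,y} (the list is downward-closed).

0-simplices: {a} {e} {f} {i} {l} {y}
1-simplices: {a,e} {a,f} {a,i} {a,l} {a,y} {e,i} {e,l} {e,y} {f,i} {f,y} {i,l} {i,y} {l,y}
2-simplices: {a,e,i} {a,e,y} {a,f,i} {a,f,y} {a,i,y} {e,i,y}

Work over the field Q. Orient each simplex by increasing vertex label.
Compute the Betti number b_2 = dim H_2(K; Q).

b_2=1

n_0=6 n_1=13 n_2=6  [Q]
∂1: piv[ae,af,ai,al,ay] rk=5  ker:ei,el,ey,fi,fy,il,iy,ly
∂2: piv[aei,aey,afi,afy,aiy] rk=5  ker:eiy
b_2=(6−5)−0=1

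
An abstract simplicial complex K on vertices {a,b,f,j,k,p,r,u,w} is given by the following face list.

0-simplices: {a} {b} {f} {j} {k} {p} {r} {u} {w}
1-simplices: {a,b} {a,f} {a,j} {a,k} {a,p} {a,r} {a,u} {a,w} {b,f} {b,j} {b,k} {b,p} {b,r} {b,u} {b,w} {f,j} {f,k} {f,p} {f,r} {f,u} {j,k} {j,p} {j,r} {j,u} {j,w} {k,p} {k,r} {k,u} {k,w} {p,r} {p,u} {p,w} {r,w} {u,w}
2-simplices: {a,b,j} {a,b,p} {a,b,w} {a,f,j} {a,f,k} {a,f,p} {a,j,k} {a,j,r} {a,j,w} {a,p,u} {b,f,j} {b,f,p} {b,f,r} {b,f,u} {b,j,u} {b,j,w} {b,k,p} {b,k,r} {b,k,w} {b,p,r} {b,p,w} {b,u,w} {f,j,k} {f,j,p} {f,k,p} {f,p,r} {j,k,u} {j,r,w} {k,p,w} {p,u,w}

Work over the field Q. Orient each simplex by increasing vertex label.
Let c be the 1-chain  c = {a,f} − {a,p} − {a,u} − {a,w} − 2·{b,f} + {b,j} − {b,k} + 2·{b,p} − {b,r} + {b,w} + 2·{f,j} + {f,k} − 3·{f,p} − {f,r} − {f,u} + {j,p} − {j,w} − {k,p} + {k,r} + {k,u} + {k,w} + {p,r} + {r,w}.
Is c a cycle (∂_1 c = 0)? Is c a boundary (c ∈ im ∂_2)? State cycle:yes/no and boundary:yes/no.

cycle:no boundary:no

n_0=9 n_1=34 n_2=30  [Q]
∂1: piv[ab,af,aj,ak,ap,ar,au,aw] rk=8  ker:bf,bj,bk,bp,br,bu,bw,fj,fk,fp,fr,fu,jk,jp,jr,ju,jw,kp,kr,ku,kw,pr,pu,pw,rw,uw
∂2: piv[abj,abp,abw,afj,afk,afp,ajk,ajr,ajw,apu,bfj,bfr,bfu,bju,bkp,bkr,bkw,bpr,bpw,buw,fjp,fkp,jku,jrw,puw] rk=25  ker:bfp,bjw,fjk,fpr,kpw
∂1c = 2·{a} + {f} + 3·{j} − 2·{k} − 3·{p} − {r} − {u} + {w}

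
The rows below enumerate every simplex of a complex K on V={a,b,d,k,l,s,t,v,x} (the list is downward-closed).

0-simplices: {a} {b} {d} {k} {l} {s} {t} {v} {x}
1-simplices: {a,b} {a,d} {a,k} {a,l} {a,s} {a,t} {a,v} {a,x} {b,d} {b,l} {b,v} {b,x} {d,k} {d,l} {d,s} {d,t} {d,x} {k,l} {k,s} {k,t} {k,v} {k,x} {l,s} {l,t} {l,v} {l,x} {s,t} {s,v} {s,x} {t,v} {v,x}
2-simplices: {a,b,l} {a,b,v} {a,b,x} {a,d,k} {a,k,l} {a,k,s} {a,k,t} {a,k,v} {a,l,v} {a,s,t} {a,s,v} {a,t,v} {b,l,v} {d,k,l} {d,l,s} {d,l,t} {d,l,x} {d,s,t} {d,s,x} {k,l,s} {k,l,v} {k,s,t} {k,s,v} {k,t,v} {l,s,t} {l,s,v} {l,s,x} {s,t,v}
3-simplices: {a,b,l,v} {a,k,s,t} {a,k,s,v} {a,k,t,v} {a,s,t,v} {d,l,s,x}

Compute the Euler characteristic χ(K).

n_0=9 n_1=31 n_2=28 n_3=6
χ=+9−31+28−6=0

χ(K)=0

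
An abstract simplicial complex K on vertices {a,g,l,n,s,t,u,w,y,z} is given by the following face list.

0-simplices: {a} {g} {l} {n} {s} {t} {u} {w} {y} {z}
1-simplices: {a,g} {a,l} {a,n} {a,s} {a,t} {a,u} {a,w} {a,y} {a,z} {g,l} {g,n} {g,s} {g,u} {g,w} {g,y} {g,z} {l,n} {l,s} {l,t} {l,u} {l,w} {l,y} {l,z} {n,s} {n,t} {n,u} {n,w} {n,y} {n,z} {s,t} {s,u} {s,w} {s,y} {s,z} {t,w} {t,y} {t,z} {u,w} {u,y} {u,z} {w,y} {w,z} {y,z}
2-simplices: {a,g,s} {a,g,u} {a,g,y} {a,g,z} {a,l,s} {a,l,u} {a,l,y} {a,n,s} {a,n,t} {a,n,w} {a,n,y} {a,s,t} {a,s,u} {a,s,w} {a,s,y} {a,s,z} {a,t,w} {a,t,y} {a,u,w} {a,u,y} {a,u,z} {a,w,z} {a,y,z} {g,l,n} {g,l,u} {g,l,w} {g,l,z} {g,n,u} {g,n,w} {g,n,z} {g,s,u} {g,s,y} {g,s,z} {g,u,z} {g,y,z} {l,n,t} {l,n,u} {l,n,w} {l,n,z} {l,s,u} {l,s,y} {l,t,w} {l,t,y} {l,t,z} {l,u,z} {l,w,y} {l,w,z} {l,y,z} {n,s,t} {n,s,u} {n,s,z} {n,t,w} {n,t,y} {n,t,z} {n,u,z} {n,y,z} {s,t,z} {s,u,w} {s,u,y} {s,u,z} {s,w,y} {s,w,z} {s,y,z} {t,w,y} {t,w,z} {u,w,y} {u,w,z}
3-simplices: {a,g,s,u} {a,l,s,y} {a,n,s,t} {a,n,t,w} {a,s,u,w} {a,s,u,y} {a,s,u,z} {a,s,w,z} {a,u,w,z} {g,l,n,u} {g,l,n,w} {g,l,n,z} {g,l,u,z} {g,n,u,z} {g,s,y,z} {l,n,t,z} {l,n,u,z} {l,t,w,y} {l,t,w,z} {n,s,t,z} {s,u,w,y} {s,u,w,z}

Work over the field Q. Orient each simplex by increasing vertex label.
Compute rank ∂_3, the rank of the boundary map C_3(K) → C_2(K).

rank∂_3=20

n_0=10 n_1=43 n_2=67 n_3=22  [Q]
∂1: piv[ag,al,an,as,at,au,aw,ay,az] rk=9  ker:gl,gn,gs,gu,gw,gy,gz,ln,ls,lt,lu,lw,ly,lz,ns,nt,nu,nw,ny,nz,st,su,sw,sy,sz,tw,ty,tz,uw,uy,uz,wy,wz,yz
∂2: piv[ags,agu,agy,agz,als,alu,aly,ans,ant,anw,any,ast,asu,asw,asy,asz,atw,aty,auw,auy,auz,awz,ayz,gln,glu,glw,glz,gnu,gnw,gnz,lnt,lty,ltz,lwy] rk=34  ker:gsu,gsy,gsz,guz,gyz,lnu,lnw,lnz,lsu,lsy,ltw,luz,lwz,lyz,nst,nsu,nsz,ntw,nty,ntz,nuz,nyz,stz,suw,suy,suz,swy,swz,syz,twy,twz,uwy,uwz
∂3: piv[agsu,alsy,anst,antw,asuw,asuy,asuz,aswz,auwz,glnu,glnw,glnz,gluz,gnuz,gsyz,lntz,ltwy,ltwz,nstz,suwy] rk=20  ker:lnuz,suwz
rk∂_3=20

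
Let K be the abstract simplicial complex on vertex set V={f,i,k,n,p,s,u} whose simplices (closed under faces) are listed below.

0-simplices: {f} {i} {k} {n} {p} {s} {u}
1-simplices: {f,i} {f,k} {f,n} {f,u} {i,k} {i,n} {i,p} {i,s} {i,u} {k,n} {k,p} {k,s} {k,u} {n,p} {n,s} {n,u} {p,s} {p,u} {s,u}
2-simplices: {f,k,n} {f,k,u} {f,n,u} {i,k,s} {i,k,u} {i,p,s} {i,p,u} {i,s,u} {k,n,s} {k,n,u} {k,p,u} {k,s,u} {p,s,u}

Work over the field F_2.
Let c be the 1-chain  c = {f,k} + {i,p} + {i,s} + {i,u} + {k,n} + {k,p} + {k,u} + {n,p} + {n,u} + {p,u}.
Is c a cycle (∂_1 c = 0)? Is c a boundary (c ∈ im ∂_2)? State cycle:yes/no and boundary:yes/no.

cycle:no boundary:no

n_0=7 n_1=19 n_2=13  [Z2]
∂1: piv[fi,fk,fn,fu,ip,is] rk=6  ker:ik,in,iu,kn,kp,ks,ku,np,ns,nu,ps,pu,su
∂2: piv[fkn,fku,fnu,iks,iku,ips,ipu,isu,kns,kpu] rk=10  ker:knu,ksu,psu
∂1c = {f} + {i} + {n} + {s}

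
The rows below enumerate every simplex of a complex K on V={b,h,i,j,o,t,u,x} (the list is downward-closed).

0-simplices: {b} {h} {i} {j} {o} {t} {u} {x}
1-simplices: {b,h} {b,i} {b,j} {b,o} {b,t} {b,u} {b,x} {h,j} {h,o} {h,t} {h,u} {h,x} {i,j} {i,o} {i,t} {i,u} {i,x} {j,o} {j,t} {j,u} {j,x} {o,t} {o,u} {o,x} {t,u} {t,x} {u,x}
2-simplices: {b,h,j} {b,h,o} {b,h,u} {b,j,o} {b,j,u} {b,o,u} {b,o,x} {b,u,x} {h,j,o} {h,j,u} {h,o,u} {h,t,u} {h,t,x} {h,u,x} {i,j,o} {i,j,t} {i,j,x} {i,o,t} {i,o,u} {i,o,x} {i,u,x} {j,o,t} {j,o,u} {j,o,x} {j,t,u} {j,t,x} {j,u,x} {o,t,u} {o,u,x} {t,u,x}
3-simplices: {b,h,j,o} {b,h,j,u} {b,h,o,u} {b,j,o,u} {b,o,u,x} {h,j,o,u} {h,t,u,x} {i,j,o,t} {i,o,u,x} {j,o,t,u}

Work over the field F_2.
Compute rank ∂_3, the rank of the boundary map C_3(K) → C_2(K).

n_0=8 n_1=27 n_2=30 n_3=10  [Z2]
∂1: piv[bh,bi,bj,bo,bt,bu,bx] rk=7  ker:hj,ho,ht,hu,hx,ij,io,it,iu,ix,jo,jt,ju,jx,ot,ou,ox,tu,tx,ux
∂2: piv[bhj,bho,bhu,bjo,bju,bou,box,bux,htu,htx,hux,ijo,ijt,ijx,iot,iou,iox,jtu] rk=18  ker:hjo,hju,hou,iux,jot,jou,jox,jtx,jux,otu,oux,tux
∂3: piv[bhjo,bhju,bhou,bjou,boux,htux,ijot,ioux,jotu] rk=9  ker:hjou
rk∂_3=9

rank∂_3=9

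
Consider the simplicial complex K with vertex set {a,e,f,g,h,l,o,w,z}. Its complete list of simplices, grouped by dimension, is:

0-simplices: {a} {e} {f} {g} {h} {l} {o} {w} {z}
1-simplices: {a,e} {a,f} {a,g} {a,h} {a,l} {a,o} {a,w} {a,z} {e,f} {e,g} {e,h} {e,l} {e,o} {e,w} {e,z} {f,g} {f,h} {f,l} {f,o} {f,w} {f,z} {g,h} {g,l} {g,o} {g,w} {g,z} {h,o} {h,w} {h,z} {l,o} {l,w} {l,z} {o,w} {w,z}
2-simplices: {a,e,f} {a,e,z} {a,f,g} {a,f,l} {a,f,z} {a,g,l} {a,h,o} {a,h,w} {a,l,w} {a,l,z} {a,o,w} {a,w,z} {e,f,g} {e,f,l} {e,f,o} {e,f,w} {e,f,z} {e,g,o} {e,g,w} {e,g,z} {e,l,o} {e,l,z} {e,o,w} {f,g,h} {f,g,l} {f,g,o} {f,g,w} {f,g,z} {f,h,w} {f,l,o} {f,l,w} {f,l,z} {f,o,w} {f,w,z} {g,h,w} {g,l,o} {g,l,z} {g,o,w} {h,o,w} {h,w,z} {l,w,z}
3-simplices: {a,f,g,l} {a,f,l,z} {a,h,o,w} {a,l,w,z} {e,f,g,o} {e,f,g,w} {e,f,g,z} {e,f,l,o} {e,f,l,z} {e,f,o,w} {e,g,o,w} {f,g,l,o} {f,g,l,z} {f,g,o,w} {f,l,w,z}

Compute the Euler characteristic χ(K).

χ(K)=1

n_0=9 n_1=34 n_2=41 n_3=15
χ=+9−34+41−15=1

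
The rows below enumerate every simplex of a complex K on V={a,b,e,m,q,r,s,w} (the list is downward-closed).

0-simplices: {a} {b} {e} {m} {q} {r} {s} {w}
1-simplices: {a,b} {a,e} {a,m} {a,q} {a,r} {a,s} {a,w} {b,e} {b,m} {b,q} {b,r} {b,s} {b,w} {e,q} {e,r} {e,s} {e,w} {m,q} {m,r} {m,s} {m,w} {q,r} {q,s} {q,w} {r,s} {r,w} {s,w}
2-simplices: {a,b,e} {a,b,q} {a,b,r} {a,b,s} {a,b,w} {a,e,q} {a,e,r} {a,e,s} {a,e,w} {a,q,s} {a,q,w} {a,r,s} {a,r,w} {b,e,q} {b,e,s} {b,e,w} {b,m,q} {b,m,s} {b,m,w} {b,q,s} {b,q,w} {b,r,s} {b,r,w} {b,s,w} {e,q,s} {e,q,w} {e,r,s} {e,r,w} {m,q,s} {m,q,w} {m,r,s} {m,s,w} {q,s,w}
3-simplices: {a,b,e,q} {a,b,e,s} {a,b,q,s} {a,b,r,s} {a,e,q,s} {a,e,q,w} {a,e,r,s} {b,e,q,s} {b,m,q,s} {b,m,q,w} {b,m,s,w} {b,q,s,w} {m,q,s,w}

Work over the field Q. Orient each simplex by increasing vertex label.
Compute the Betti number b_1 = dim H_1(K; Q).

n_0=8 n_1=27 n_2=33 n_3=13  [Q]
∂1: piv[ab,ae,am,aq,ar,as,aw] rk=7  ker:be,bm,bq,br,bs,bw,eq,er,es,ew,mq,mr,ms,mw,qr,qs,qw,rs,rw,sw
∂2: piv[abe,abq,abr,abs,abw,aeq,aer,aes,aew,aqs,aqw,ars,arw,bmq,bms,bmw,bsw,mrs] rk=18  ker:beq,bes,bew,bqs,bqw,brs,brw,eqs,eqw,ers,erw,mqs,mqw,msw,qsw
∂3: piv[abeq,abes,abqs,abrs,aeqs,aeqw,aers,bmqs,bmqw,bmsw,bqsw] rk=11  ker:beqs,mqsw
b_1=(27−7)−18=2

b_1=2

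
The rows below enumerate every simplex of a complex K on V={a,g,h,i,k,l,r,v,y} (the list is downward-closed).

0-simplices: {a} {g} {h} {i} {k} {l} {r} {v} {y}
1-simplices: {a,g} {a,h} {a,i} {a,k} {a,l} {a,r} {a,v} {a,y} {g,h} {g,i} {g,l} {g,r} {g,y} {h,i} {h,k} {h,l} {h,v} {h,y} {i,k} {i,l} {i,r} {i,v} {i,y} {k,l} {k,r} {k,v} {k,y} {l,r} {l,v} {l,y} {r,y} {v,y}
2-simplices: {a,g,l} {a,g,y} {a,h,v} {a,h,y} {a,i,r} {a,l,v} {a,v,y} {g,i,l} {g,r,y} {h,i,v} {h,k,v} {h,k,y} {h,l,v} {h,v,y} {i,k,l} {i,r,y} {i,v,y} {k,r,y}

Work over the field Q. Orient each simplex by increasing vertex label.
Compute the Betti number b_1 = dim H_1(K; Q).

n_0=9 n_1=32 n_2=18  [Q]
∂1: piv[ag,ah,ai,ak,al,ar,av,ay] rk=8  ker:gh,gi,gl,gr,gy,hi,hk,hl,hv,hy,ik,il,ir,iv,iy,kl,kr,kv,ky,lr,lv,ly,ry,vy
∂2: piv[agl,agy,ahv,ahy,air,alv,avy,gil,gry,hiv,hkv,hky,hlv,ikl,iry,ivy,kry] rk=17  ker:hvy
b_1=(32−8)−17=7

b_1=7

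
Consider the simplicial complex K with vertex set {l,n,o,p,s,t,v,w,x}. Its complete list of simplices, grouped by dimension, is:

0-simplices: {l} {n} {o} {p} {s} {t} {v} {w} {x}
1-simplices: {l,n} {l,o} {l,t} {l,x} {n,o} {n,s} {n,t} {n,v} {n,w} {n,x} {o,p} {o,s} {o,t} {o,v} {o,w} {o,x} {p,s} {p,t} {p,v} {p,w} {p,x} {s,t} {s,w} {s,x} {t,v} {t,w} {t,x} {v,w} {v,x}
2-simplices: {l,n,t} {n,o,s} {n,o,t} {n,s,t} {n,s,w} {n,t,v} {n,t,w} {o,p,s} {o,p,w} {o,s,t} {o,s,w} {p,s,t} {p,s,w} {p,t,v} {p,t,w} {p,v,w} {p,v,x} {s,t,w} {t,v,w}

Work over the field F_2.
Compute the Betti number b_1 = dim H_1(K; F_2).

b_1=7

n_0=9 n_1=29 n_2=19  [Z2]
∂1: piv[ln,lo,lt,lx,ns,nv,nw,op] rk=8  ker:no,nt,nx,os,ot,ov,ow,ox,ps,pt,pv,pw,px,st,sw,sx,tv,tw,tx,vw,vx
∂2: piv[lnt,nos,not,nst,nsw,ntv,ntw,ops,opw,osw,pst,ptv,pvw,pvx] rk=14  ker:ost,psw,ptw,stw,tvw
b_1=(29−8)−14=7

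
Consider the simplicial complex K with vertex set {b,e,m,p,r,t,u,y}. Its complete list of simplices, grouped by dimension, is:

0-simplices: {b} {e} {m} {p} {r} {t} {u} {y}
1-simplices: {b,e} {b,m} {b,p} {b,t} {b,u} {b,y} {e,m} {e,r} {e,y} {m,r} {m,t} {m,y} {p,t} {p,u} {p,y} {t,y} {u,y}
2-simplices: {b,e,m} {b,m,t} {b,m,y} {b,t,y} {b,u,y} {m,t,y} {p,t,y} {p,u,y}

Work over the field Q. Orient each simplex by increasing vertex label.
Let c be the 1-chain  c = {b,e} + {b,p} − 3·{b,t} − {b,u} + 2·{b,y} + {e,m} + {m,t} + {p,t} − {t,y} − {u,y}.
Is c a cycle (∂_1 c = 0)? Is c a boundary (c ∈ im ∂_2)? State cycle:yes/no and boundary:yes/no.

n_0=8 n_1=17 n_2=8  [Q]
∂1: piv[be,bm,bp,bt,bu,by,er] rk=7  ker:em,ey,mr,mt,my,pt,pu,py,ty,uy
∂2: piv[bem,bmt,bmy,bty,buy,pty,puy] rk=7  ker:mty
∂1c = 0
c vs im∂2: residual ≠ 0 ⇒ not boundary

cycle:yes boundary:no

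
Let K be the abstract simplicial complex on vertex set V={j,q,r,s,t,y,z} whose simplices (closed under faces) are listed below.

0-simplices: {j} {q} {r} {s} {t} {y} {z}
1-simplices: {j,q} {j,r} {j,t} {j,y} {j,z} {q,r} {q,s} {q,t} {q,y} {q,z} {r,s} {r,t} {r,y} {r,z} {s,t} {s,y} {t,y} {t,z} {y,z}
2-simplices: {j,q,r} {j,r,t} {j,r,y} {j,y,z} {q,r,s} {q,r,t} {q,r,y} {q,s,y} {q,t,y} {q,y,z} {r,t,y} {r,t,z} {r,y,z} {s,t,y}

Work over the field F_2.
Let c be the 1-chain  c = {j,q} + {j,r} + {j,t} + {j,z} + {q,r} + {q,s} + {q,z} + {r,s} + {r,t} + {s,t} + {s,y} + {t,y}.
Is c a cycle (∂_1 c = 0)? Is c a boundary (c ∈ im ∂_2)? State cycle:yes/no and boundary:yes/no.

n_0=7 n_1=19 n_2=14  [Z2]
∂1: piv[jq,jr,jt,jy,jz,qs] rk=6  ker:qr,qt,qy,qz,rs,rt,ry,rz,st,sy,ty,tz,yz
∂2: piv[jqr,jrt,jry,jyz,qrs,qrt,qry,qsy,qty,qyz,rtz,ryz,sty] rk=13  ker:rty
∂1c = 0
c vs im∂2: reduces to 0 ⇒ boundary

cycle:yes boundary:yes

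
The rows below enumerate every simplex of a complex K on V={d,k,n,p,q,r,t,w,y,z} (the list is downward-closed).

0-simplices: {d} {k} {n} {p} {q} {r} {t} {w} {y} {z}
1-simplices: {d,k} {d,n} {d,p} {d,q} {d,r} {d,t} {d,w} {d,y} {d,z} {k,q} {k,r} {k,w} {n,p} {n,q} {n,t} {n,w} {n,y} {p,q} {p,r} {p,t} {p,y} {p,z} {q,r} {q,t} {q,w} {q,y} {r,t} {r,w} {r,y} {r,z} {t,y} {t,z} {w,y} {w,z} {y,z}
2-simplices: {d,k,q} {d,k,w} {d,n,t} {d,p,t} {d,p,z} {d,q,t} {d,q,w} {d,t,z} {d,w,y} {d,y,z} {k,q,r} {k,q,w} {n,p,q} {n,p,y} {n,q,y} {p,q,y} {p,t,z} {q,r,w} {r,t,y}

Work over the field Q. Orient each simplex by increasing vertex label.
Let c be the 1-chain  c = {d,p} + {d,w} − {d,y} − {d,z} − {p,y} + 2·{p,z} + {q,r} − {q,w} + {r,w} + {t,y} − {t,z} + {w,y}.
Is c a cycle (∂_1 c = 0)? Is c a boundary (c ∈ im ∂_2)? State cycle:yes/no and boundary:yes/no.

n_0=10 n_1=35 n_2=19  [Q]
∂1: piv[dk,dn,dp,dq,dr,dt,dw,dy,dz] rk=9  ker:kq,kr,kw,np,nq,nt,nw,ny,pq,pr,pt,py,pz,qr,qt,qw,qy,rt,rw,ry,rz,ty,tz,wy,wz,yz
∂2: piv[dkq,dkw,dnt,dpt,dpz,dqt,dqw,dtz,dwy,dyz,kqr,npq,npy,nqy,qrw,rty] rk=16  ker:kqw,pqy,ptz
∂1c = 0
c vs im∂2: residual ≠ 0 ⇒ not boundary

cycle:yes boundary:no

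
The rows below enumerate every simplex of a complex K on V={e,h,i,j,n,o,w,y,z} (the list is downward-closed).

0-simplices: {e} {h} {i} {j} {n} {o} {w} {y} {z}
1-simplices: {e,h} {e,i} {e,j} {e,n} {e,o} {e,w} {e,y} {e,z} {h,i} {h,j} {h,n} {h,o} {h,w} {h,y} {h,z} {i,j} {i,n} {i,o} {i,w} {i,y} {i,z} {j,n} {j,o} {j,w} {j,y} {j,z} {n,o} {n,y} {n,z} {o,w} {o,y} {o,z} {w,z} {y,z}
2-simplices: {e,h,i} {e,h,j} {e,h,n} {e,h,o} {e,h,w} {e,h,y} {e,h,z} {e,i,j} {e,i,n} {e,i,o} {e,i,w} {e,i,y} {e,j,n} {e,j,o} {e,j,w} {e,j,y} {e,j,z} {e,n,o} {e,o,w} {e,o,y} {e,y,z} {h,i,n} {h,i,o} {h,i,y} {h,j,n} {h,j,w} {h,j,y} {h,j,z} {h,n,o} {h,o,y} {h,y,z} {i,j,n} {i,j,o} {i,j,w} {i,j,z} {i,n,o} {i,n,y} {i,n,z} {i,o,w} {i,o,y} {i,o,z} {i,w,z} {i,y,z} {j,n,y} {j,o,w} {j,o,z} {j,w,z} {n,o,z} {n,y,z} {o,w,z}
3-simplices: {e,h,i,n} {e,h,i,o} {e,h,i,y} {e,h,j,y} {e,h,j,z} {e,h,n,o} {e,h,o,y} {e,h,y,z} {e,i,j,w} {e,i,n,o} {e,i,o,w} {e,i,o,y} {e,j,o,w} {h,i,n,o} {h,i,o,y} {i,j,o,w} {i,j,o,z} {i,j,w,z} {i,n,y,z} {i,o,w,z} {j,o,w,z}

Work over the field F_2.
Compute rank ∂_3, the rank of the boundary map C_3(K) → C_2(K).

n_0=9 n_1=34 n_2=50 n_3=21  [Z2]
∂1: piv[eh,ei,ej,en,eo,ew,ey,ez] rk=8  ker:hi,hj,hn,ho,hw,hy,hz,ij,in,io,iw,iy,iz,jn,jo,jw,jy,jz,no,ny,nz,ow,oy,oz,wz,yz
∂2: piv[ehi,ehj,ehn,eho,ehw,ehy,ehz,eij,ein,eio,eiw,eiy,ejn,ejo,ejw,ejy,ejz,eno,eow,eoy,eyz,ijz,iny,inz,ioz,iwz] rk=26  ker:hin,hio,hiy,hjn,hjw,hjy,hjz,hno,hoy,hyz,ijn,ijo,ijw,ino,iow,ioy,iyz,jny,jow,joz,jwz,noz,nyz,owz
∂3: piv[ehin,ehio,ehiy,ehjy,ehjz,ehno,ehoy,ehyz,eijw,eino,eiow,eioy,ejow,ijow,ijoz,ijwz,inyz,iowz] rk=18  ker:hino,hioy,jowz
rk∂_3=18

rank∂_3=18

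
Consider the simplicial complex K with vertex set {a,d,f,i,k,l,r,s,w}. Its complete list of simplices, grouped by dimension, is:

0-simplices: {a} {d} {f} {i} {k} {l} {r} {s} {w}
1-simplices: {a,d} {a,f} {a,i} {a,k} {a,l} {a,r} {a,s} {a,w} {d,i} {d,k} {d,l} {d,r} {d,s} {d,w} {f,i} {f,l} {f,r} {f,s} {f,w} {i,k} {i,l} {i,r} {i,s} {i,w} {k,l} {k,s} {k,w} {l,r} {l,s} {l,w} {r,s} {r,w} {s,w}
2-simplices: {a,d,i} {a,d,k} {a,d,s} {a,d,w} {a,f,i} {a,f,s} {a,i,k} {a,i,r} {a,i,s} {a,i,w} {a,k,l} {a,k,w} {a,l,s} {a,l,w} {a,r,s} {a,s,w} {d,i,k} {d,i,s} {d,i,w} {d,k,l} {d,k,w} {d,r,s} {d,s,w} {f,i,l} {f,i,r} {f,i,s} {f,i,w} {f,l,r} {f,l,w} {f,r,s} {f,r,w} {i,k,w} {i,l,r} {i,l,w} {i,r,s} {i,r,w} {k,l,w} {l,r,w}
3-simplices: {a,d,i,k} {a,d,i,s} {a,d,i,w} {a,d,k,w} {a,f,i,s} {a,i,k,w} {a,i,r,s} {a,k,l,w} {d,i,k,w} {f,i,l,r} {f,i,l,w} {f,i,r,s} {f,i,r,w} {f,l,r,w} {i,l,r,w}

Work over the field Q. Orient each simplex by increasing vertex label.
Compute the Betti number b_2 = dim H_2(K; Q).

n_0=9 n_1=33 n_2=38 n_3=15  [Q]
∂1: piv[ad,af,ai,ak,al,ar,as,aw] rk=8  ker:di,dk,dl,dr,ds,dw,fi,fl,fr,fs,fw,ik,il,ir,is,iw,kl,ks,kw,lr,ls,lw,rs,rw,sw
∂2: piv[adi,adk,ads,adw,afi,afs,aik,air,ais,aiw,akl,akw,als,alw,ars,asw,dkl,drs,fil,fir,fiw,flr,flw,frw] rk=24  ker:dik,dis,diw,dkw,dsw,fis,frs,ikw,ilr,ilw,irs,irw,klw,lrw
∂3: piv[adik,adis,adiw,adkw,afis,aikw,airs,aklw,filr,filw,firs,firw,flrw] rk=13  ker:dikw,ilrw
b_2=(38−24)−13=1

b_2=1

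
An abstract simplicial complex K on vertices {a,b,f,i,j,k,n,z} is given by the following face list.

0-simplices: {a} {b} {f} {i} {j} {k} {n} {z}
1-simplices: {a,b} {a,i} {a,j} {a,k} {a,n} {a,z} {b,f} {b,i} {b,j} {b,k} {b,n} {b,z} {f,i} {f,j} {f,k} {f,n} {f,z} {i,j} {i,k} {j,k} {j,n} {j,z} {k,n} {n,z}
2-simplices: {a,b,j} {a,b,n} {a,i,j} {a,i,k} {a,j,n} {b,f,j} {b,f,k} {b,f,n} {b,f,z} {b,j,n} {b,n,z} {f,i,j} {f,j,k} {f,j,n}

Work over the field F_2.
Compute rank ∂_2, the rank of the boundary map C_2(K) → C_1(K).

n_0=8 n_1=24 n_2=14  [Z2]
∂1: piv[ab,ai,aj,ak,an,az,bf] rk=7  ker:bi,bj,bk,bn,bz,fi,fj,fk,fn,fz,ij,ik,jk,jn,jz,kn,nz
∂2: piv[abj,abn,aij,aik,ajn,bfj,bfk,bfn,bfz,bnz,fij,fjk] rk=12  ker:bjn,fjn
rk∂_2=12

rank∂_2=12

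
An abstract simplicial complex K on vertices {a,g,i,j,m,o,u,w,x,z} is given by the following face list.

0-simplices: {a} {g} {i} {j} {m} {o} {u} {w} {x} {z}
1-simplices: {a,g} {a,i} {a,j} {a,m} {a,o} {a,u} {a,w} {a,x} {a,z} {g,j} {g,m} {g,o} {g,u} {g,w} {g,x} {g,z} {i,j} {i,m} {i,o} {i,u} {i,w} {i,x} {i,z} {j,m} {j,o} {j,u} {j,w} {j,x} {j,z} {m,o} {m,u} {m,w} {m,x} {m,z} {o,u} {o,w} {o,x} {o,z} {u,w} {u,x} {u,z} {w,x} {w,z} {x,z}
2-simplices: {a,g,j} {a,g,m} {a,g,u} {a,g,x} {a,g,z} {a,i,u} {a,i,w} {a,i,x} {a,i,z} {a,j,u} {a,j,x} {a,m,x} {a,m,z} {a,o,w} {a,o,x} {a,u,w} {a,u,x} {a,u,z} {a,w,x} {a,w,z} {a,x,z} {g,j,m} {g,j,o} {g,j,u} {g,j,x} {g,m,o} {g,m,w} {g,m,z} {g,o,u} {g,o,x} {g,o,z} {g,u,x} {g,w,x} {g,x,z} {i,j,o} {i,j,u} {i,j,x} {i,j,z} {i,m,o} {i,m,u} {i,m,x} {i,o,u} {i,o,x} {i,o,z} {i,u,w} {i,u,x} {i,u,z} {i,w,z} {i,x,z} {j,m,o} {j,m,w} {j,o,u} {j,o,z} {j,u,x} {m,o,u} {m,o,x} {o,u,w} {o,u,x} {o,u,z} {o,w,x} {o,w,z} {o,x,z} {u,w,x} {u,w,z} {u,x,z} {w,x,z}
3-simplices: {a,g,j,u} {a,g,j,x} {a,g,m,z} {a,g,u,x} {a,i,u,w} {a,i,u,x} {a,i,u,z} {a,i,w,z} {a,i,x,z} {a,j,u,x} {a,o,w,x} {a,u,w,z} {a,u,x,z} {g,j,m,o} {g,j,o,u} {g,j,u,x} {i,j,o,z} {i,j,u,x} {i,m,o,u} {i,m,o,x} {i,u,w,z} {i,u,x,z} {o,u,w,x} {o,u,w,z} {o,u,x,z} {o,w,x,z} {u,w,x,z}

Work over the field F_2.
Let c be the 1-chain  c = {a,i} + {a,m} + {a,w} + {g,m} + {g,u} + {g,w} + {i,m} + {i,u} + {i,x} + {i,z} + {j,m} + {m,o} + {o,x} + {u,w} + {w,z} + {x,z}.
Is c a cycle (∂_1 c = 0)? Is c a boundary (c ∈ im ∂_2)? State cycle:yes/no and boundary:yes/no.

n_0=10 n_1=44 n_2=66 n_3=27  [Z2]
∂1: piv[ag,ai,aj,am,ao,au,aw,ax,az] rk=9  ker:gj,gm,go,gu,gw,gx,gz,ij,im,io,iu,iw,ix,iz,jm,jo,ju,jw,jx,jz,mo,mu,mw,mx,mz,ou,ow,ox,oz,uw,ux,uz,wx,wz,xz
∂2: piv[agj,agm,agu,agx,agz,aiu,aiw,aix,aiz,aju,ajx,amx,amz,aow,aox,auw,aux,auz,awx,awz,axz,gjm,gjo,gmo,gmw,gou,gox,goz,gwx,ijo,iju,ijz,imo,imu,jmw] rk=35  ker:gju,gjx,gmz,gux,gxz,ijx,imx,iou,iox,ioz,iuw,iux,iuz,iwz,ixz,jmo,jou,joz,jux,mou,mox,ouw,oux,ouz,owx,owz,oxz,uwx,uwz,uxz,wxz
∂3: piv[agju,agjx,agmz,agux,aiuw,aiux,aiuz,aiwz,aixz,ajux,aowx,auwz,auxz,gjmo,gjou,ijoz,ijux,imou,imox,ouwx,ouwz,ouxz,owxz] rk=23  ker:gjux,iuwz,iuxz,uwxz
∂1c = {a} + {g} + {i} + {j} + {m} + {u} + {x} + {z}

cycle:no boundary:no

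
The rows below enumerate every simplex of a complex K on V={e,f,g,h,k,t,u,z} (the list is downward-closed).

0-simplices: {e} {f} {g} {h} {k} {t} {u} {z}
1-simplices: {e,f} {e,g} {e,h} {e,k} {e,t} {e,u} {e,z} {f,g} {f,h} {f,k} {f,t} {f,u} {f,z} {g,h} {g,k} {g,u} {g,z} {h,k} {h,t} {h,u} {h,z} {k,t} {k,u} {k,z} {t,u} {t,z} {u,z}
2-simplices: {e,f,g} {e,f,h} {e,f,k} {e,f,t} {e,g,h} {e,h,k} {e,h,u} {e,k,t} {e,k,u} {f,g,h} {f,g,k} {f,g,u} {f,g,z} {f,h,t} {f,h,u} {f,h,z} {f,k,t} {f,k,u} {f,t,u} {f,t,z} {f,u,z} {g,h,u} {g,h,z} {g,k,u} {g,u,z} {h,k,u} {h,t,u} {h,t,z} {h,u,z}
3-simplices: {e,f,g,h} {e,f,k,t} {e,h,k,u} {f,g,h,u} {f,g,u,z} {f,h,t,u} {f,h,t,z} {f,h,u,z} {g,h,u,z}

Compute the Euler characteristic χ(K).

χ(K)=1

n_0=8 n_1=27 n_2=29 n_3=9
χ=+8−27+29−9=1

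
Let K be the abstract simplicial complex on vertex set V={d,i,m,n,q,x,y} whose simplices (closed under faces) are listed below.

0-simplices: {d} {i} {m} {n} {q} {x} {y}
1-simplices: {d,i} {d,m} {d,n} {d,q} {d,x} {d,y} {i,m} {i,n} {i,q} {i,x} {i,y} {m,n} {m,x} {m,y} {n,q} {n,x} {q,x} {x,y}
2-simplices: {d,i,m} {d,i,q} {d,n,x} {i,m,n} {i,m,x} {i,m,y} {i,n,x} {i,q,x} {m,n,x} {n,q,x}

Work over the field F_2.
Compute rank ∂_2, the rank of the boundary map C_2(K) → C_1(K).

rank∂_2=9

n_0=7 n_1=18 n_2=10  [Z2]
∂1: piv[di,dm,dn,dq,dx,dy] rk=6  ker:im,in,iq,ix,iy,mn,mx,my,nq,nx,qx,xy
∂2: piv[dim,diq,dnx,imn,imx,imy,inx,iqx,nqx] rk=9  ker:mnx
rk∂_2=9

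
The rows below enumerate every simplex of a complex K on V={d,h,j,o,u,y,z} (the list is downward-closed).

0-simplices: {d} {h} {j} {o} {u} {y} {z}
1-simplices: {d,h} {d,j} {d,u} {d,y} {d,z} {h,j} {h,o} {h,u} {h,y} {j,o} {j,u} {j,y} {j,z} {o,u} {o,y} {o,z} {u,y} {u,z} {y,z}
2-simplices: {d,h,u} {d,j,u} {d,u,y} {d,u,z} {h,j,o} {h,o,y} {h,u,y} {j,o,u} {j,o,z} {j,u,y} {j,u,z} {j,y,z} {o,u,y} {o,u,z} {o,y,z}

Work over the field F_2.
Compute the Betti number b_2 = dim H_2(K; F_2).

b_2=2

n_0=7 n_1=19 n_2=15  [Z2]
∂1: piv[dh,dj,du,dy,dz,ho] rk=6  ker:hj,hu,hy,jo,ju,jy,jz,ou,oy,oz,uy,uz,yz
∂2: piv[dhu,dju,duy,duz,hjo,hoy,huy,jou,joz,juy,juz,jyz,ouy] rk=13  ker:ouz,oyz
b_2=(15−13)−0=2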